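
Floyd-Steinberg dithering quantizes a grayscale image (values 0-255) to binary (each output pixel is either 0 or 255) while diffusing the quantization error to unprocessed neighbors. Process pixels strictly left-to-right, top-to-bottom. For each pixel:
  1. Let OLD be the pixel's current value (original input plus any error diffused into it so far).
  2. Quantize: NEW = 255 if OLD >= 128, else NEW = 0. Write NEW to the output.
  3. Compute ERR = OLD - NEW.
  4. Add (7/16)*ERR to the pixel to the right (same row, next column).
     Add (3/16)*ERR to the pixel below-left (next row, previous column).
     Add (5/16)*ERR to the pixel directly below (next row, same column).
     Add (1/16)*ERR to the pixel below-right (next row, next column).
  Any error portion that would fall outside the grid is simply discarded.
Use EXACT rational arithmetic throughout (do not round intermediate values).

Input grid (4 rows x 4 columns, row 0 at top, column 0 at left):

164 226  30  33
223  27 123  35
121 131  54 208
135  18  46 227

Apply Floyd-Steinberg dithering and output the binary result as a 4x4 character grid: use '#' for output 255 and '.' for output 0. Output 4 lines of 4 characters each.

(0,0): OLD=164 → NEW=255, ERR=-91
(0,1): OLD=2979/16 → NEW=255, ERR=-1101/16
(0,2): OLD=-27/256 → NEW=0, ERR=-27/256
(0,3): OLD=134979/4096 → NEW=0, ERR=134979/4096
(1,0): OLD=46505/256 → NEW=255, ERR=-18775/256
(1,1): OLD=-66145/2048 → NEW=0, ERR=-66145/2048
(1,2): OLD=7255819/65536 → NEW=0, ERR=7255819/65536
(1,3): OLD=98282301/1048576 → NEW=0, ERR=98282301/1048576
(2,0): OLD=3015493/32768 → NEW=0, ERR=3015493/32768
(2,1): OLD=185958215/1048576 → NEW=255, ERR=-81428665/1048576
(2,2): OLD=147176899/2097152 → NEW=0, ERR=147176899/2097152
(2,3): OLD=9224569367/33554432 → NEW=255, ERR=668189207/33554432
(3,0): OLD=2503117045/16777216 → NEW=255, ERR=-1775073035/16777216
(3,1): OLD=-9031788245/268435456 → NEW=0, ERR=-9031788245/268435456
(3,2): OLD=223729995989/4294967296 → NEW=0, ERR=223729995989/4294967296
(3,3): OLD=17894490572627/68719476736 → NEW=255, ERR=371024004947/68719476736
Row 0: ##..
Row 1: #...
Row 2: .#.#
Row 3: #..#

Answer: ##..
#...
.#.#
#..#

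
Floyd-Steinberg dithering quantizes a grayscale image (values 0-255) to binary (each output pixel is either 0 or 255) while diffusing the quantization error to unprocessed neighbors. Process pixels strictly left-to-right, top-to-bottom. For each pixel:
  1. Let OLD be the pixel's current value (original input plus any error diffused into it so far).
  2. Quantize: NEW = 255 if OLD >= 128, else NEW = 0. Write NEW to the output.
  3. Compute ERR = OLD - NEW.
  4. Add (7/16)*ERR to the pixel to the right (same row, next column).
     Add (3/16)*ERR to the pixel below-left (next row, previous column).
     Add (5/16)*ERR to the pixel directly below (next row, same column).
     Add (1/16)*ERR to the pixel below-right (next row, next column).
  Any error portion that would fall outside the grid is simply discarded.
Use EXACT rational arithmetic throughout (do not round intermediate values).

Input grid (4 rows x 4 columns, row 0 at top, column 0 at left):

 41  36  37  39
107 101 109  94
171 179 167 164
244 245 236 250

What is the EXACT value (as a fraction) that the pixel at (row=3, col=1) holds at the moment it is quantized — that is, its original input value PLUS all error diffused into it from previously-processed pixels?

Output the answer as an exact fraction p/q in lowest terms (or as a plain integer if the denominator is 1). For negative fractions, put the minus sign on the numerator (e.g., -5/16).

Answer: 51300679863/268435456

Derivation:
(0,0): OLD=41 → NEW=0, ERR=41
(0,1): OLD=863/16 → NEW=0, ERR=863/16
(0,2): OLD=15513/256 → NEW=0, ERR=15513/256
(0,3): OLD=268335/4096 → NEW=0, ERR=268335/4096
(1,0): OLD=33261/256 → NEW=255, ERR=-32019/256
(1,1): OLD=157819/2048 → NEW=0, ERR=157819/2048
(1,2): OLD=11619863/65536 → NEW=255, ERR=-5091817/65536
(1,3): OLD=88361553/1048576 → NEW=0, ERR=88361553/1048576
(2,0): OLD=4796025/32768 → NEW=255, ERR=-3559815/32768
(2,1): OLD=139636419/1048576 → NEW=255, ERR=-127750461/1048576
(2,2): OLD=230760559/2097152 → NEW=0, ERR=230760559/2097152
(2,3): OLD=7838928147/33554432 → NEW=255, ERR=-717452013/33554432
(3,0): OLD=3140818921/16777216 → NEW=255, ERR=-1137371159/16777216
(3,1): OLD=51300679863/268435456 → NEW=255, ERR=-17150361417/268435456
Target (3,1): original=245, with diffused error = 51300679863/268435456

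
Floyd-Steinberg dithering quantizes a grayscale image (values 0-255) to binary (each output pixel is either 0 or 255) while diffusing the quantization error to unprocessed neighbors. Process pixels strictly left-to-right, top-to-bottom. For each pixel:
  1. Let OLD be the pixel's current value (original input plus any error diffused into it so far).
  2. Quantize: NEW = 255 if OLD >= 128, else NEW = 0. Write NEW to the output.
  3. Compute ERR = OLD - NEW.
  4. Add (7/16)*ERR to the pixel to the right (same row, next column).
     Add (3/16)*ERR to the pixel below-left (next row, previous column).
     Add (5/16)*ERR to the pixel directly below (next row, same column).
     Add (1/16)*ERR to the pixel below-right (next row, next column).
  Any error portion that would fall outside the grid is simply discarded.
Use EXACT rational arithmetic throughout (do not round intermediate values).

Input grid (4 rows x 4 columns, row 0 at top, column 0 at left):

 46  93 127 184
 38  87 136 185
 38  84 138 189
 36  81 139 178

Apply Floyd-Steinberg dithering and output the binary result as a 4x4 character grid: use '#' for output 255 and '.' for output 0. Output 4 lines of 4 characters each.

(0,0): OLD=46 → NEW=0, ERR=46
(0,1): OLD=905/8 → NEW=0, ERR=905/8
(0,2): OLD=22591/128 → NEW=255, ERR=-10049/128
(0,3): OLD=306489/2048 → NEW=255, ERR=-215751/2048
(1,0): OLD=9419/128 → NEW=0, ERR=9419/128
(1,1): OLD=146125/1024 → NEW=255, ERR=-114995/1024
(1,2): OLD=1627025/32768 → NEW=0, ERR=1627025/32768
(1,3): OLD=88549831/524288 → NEW=255, ERR=-45143609/524288
(2,0): OLD=654367/16384 → NEW=0, ERR=654367/16384
(2,1): OLD=42094469/524288 → NEW=0, ERR=42094469/524288
(2,2): OLD=173517865/1048576 → NEW=255, ERR=-93869015/1048576
(2,3): OLD=2114439429/16777216 → NEW=0, ERR=2114439429/16777216
(3,0): OLD=532972015/8388608 → NEW=0, ERR=532972015/8388608
(3,1): OLD=16052177137/134217728 → NEW=0, ERR=16052177137/134217728
(3,2): OLD=412312027791/2147483648 → NEW=255, ERR=-135296302449/2147483648
(3,3): OLD=6329956804201/34359738368 → NEW=255, ERR=-2431776479639/34359738368
Row 0: ..##
Row 1: .#.#
Row 2: ..#.
Row 3: ..##

Answer: ..##
.#.#
..#.
..##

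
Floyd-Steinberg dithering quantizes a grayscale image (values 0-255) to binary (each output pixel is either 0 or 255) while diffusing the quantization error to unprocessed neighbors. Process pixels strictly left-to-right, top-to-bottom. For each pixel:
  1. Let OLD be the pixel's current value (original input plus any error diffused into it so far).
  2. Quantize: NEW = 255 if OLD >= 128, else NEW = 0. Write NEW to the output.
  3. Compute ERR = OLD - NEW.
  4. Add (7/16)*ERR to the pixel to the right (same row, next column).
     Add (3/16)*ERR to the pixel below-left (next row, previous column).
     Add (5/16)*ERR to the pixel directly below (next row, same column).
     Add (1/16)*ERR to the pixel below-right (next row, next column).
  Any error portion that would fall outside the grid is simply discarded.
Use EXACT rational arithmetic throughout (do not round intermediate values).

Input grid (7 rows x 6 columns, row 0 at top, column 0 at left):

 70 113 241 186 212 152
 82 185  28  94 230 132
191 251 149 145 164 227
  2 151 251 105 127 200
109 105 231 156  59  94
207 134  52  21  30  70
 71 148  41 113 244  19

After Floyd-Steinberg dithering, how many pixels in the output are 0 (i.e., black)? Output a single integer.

Answer: 21

Derivation:
(0,0): OLD=70 → NEW=0, ERR=70
(0,1): OLD=1149/8 → NEW=255, ERR=-891/8
(0,2): OLD=24611/128 → NEW=255, ERR=-8029/128
(0,3): OLD=324725/2048 → NEW=255, ERR=-197515/2048
(0,4): OLD=5564211/32768 → NEW=255, ERR=-2791629/32768
(0,5): OLD=60150373/524288 → NEW=0, ERR=60150373/524288
(1,0): OLD=10623/128 → NEW=0, ERR=10623/128
(1,1): OLD=183417/1024 → NEW=255, ERR=-77703/1024
(1,2): OLD=-1633299/32768 → NEW=0, ERR=-1633299/32768
(1,3): OLD=2904617/131072 → NEW=0, ERR=2904617/131072
(1,4): OLD=1917266075/8388608 → NEW=255, ERR=-221828965/8388608
(1,5): OLD=20261310157/134217728 → NEW=255, ERR=-13964210483/134217728
(2,0): OLD=3321155/16384 → NEW=255, ERR=-856765/16384
(2,1): OLD=104988689/524288 → NEW=255, ERR=-28704751/524288
(2,2): OLD=913376883/8388608 → NEW=0, ERR=913376883/8388608
(2,3): OLD=12850537371/67108864 → NEW=255, ERR=-4262222949/67108864
(2,4): OLD=235851576145/2147483648 → NEW=0, ERR=235851576145/2147483648
(2,5): OLD=8276696588871/34359738368 → NEW=255, ERR=-485036694969/34359738368
(3,0): OLD=-206419437/8388608 → NEW=0, ERR=-206419437/8388608
(3,1): OLD=9413513879/67108864 → NEW=255, ERR=-7699246441/67108864
(3,2): OLD=117844335541/536870912 → NEW=255, ERR=-19057747019/536870912
(3,3): OLD=3333579150751/34359738368 → NEW=0, ERR=3333579150751/34359738368
(3,4): OLD=54192400137919/274877906944 → NEW=255, ERR=-15901466132801/274877906944
(3,5): OLD=779086573238993/4398046511104 → NEW=255, ERR=-342415287092527/4398046511104
(4,0): OLD=85683342013/1073741824 → NEW=0, ERR=85683342013/1073741824
(4,1): OLD=1646961773081/17179869184 → NEW=0, ERR=1646961773081/17179869184
(4,2): OLD=150011302059643/549755813888 → NEW=255, ERR=9823569518203/549755813888
(4,3): OLD=1592717900407687/8796093022208 → NEW=255, ERR=-650285820255353/8796093022208
(4,4): OLD=6181029965815/140737488355328 → NEW=0, ERR=6181029965815/140737488355328
(4,5): OLD=148784453101375585/2251799813685248 → NEW=0, ERR=148784453101375585/2251799813685248
(5,0): OLD=68695279417691/274877906944 → NEW=255, ERR=-1398586853029/274877906944
(5,1): OLD=1495950712391691/8796093022208 → NEW=255, ERR=-747053008271349/8796093022208
(5,2): OLD=883625432542633/70368744177664 → NEW=0, ERR=883625432542633/70368744177664
(5,3): OLD=10169063409116243/2251799813685248 → NEW=0, ERR=10169063409116243/2251799813685248
(5,4): OLD=179052753268594291/4503599627370496 → NEW=0, ERR=179052753268594291/4503599627370496
(5,5): OLD=7785443179507777487/72057594037927936 → NEW=0, ERR=7785443179507777487/72057594037927936
(6,0): OLD=7527428751929601/140737488355328 → NEW=0, ERR=7527428751929601/140737488355328
(6,1): OLD=330779809153720941/2251799813685248 → NEW=255, ERR=-243429143336017299/2251799813685248
(6,2): OLD=-61545409064473435/9007199254740992 → NEW=0, ERR=-61545409064473435/9007199254740992
(6,3): OLD=17245000232279747121/144115188075855872 → NEW=0, ERR=17245000232279747121/144115188075855872
(6,4): OLD=759352615532304745169/2305843009213693952 → NEW=255, ERR=171362648182812787409/2305843009213693952
(6,5): OLD=3237860730475417148183/36893488147419103232 → NEW=0, ERR=3237860730475417148183/36893488147419103232
Output grid:
  Row 0: .####.  (2 black, running=2)
  Row 1: .#..##  (3 black, running=5)
  Row 2: ##.#.#  (2 black, running=7)
  Row 3: .##.##  (2 black, running=9)
  Row 4: ..##..  (4 black, running=13)
  Row 5: ##....  (4 black, running=17)
  Row 6: .#..#.  (4 black, running=21)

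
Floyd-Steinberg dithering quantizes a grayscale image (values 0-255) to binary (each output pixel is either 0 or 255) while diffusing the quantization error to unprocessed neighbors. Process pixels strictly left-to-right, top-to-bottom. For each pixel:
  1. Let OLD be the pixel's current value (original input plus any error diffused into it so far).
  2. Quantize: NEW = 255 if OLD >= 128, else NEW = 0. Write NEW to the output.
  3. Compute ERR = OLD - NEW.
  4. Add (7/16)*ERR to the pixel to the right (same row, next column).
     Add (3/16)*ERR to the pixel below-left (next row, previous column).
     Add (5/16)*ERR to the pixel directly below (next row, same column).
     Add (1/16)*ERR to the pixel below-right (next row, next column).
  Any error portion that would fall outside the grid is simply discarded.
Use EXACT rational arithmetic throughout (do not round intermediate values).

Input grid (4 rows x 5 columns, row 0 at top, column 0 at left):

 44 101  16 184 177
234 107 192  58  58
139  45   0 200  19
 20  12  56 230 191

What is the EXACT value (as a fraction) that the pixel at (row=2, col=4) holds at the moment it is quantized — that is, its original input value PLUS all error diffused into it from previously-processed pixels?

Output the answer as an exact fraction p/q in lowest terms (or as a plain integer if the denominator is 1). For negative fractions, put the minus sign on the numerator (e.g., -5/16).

(0,0): OLD=44 → NEW=0, ERR=44
(0,1): OLD=481/4 → NEW=0, ERR=481/4
(0,2): OLD=4391/64 → NEW=0, ERR=4391/64
(0,3): OLD=219153/1024 → NEW=255, ERR=-41967/1024
(0,4): OLD=2606199/16384 → NEW=255, ERR=-1571721/16384
(1,0): OLD=17299/64 → NEW=255, ERR=979/64
(1,1): OLD=85445/512 → NEW=255, ERR=-45115/512
(1,2): OLD=2862633/16384 → NEW=255, ERR=-1315287/16384
(1,3): OLD=-237771/65536 → NEW=0, ERR=-237771/65536
(1,4): OLD=25032703/1048576 → NEW=0, ERR=25032703/1048576
(2,0): OLD=1042503/8192 → NEW=0, ERR=1042503/8192
(2,1): OLD=15477885/262144 → NEW=0, ERR=15477885/262144
(2,2): OLD=-22829897/4194304 → NEW=0, ERR=-22829897/4194304
(2,3): OLD=13149555765/67108864 → NEW=255, ERR=-3963204555/67108864
(2,4): OLD=425650227/1073741824 → NEW=0, ERR=425650227/1073741824
Target (2,4): original=19, with diffused error = 425650227/1073741824

Answer: 425650227/1073741824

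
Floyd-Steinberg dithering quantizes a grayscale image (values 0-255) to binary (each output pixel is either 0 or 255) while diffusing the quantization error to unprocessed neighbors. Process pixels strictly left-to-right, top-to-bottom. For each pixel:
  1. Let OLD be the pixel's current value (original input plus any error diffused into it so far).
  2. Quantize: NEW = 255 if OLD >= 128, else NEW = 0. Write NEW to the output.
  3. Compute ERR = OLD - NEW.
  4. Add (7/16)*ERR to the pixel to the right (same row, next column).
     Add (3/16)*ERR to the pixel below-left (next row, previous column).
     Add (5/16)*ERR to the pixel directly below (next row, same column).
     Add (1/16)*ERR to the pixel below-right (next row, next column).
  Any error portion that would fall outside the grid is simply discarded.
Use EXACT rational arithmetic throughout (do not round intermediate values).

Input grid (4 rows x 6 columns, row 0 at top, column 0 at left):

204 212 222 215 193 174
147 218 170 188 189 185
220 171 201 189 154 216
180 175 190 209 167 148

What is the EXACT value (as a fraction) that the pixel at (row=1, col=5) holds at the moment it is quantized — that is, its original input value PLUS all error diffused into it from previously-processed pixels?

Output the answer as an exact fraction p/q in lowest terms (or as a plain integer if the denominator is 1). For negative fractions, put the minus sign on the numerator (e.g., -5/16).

(0,0): OLD=204 → NEW=255, ERR=-51
(0,1): OLD=3035/16 → NEW=255, ERR=-1045/16
(0,2): OLD=49517/256 → NEW=255, ERR=-15763/256
(0,3): OLD=770299/4096 → NEW=255, ERR=-274181/4096
(0,4): OLD=10729181/65536 → NEW=255, ERR=-5982499/65536
(0,5): OLD=140574731/1048576 → NEW=255, ERR=-126812149/1048576
(1,0): OLD=30417/256 → NEW=0, ERR=30417/256
(1,1): OLD=480951/2048 → NEW=255, ERR=-41289/2048
(1,2): OLD=8211971/65536 → NEW=0, ERR=8211971/65536
(1,3): OLD=52674695/262144 → NEW=255, ERR=-14172025/262144
(1,4): OLD=1844850421/16777216 → NEW=0, ERR=1844850421/16777216
(1,5): OLD=50898020643/268435456 → NEW=255, ERR=-17553020637/268435456
Target (1,5): original=185, with diffused error = 50898020643/268435456

Answer: 50898020643/268435456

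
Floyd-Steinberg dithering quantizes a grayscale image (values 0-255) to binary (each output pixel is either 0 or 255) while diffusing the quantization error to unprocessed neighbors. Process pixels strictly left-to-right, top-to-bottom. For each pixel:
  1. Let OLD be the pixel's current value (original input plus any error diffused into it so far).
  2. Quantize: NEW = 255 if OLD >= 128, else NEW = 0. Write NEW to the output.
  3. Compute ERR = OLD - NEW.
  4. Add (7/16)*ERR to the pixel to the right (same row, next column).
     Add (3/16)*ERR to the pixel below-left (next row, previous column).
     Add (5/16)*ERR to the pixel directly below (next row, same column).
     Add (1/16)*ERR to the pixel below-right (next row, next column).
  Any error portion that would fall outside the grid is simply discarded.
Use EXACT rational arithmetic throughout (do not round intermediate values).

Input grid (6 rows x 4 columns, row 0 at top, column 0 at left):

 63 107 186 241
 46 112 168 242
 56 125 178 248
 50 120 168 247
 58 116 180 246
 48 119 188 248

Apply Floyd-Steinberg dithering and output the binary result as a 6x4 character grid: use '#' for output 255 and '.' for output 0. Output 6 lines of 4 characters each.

(0,0): OLD=63 → NEW=0, ERR=63
(0,1): OLD=2153/16 → NEW=255, ERR=-1927/16
(0,2): OLD=34127/256 → NEW=255, ERR=-31153/256
(0,3): OLD=769065/4096 → NEW=255, ERR=-275415/4096
(1,0): OLD=11035/256 → NEW=0, ERR=11035/256
(1,1): OLD=152253/2048 → NEW=0, ERR=152253/2048
(1,2): OLD=9329793/65536 → NEW=255, ERR=-7381887/65536
(1,3): OLD=172073815/1048576 → NEW=255, ERR=-95313065/1048576
(2,0): OLD=2733167/32768 → NEW=0, ERR=2733167/32768
(2,1): OLD=174376117/1048576 → NEW=255, ERR=-93010763/1048576
(2,2): OLD=192091561/2097152 → NEW=0, ERR=192091561/2097152
(2,3): OLD=8476789029/33554432 → NEW=255, ERR=-79591131/33554432
(3,0): OLD=997135231/16777216 → NEW=0, ERR=997135231/16777216
(3,1): OLD=37760919265/268435456 → NEW=255, ERR=-30690122015/268435456
(3,2): OLD=603941308191/4294967296 → NEW=255, ERR=-491275352289/4294967296
(3,3): OLD=13877248480857/68719476736 → NEW=255, ERR=-3646218086823/68719476736
(4,0): OLD=236808555603/4294967296 → NEW=0, ERR=236808555603/4294967296
(4,1): OLD=2977674995833/34359738368 → NEW=0, ERR=2977674995833/34359738368
(4,2): OLD=181502189261913/1099511627776 → NEW=255, ERR=-98873275820967/1099511627776
(4,3): OLD=3218100899047743/17592186044416 → NEW=255, ERR=-1267906542278337/17592186044416
(5,0): OLD=44793646278243/549755813888 → NEW=0, ERR=44793646278243/549755813888
(5,1): OLD=2961012349285653/17592186044416 → NEW=255, ERR=-1524995092040427/17592186044416
(5,2): OLD=1001666183833577/8796093022208 → NEW=0, ERR=1001666183833577/8796093022208
(5,3): OLD=75907615673385609/281474976710656 → NEW=255, ERR=4131496612168329/281474976710656
Row 0: .###
Row 1: ..##
Row 2: .#.#
Row 3: .###
Row 4: ..##
Row 5: .#.#

Answer: .###
..##
.#.#
.###
..##
.#.#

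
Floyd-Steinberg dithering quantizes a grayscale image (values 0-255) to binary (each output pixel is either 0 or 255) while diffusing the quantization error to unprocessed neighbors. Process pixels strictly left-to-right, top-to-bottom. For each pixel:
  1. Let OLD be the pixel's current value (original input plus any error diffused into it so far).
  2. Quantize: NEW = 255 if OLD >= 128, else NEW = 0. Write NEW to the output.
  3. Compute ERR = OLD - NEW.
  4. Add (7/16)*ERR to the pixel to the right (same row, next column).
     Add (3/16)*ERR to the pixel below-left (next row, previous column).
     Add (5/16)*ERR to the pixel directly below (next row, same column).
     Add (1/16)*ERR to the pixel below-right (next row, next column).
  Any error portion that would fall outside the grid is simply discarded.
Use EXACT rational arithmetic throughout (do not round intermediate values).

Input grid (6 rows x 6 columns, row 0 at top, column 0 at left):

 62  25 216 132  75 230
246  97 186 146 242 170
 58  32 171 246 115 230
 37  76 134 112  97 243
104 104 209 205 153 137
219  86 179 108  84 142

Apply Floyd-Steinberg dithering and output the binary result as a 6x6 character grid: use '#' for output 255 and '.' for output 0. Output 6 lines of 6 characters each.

(0,0): OLD=62 → NEW=0, ERR=62
(0,1): OLD=417/8 → NEW=0, ERR=417/8
(0,2): OLD=30567/128 → NEW=255, ERR=-2073/128
(0,3): OLD=255825/2048 → NEW=0, ERR=255825/2048
(0,4): OLD=4248375/32768 → NEW=255, ERR=-4107465/32768
(0,5): OLD=91833985/524288 → NEW=255, ERR=-41859455/524288
(1,0): OLD=35219/128 → NEW=255, ERR=2579/128
(1,1): OLD=125893/1024 → NEW=0, ERR=125893/1024
(1,2): OLD=8565737/32768 → NEW=255, ERR=209897/32768
(1,3): OLD=21407061/131072 → NEW=255, ERR=-12016299/131072
(1,4): OLD=1304902399/8388608 → NEW=255, ERR=-834192641/8388608
(1,5): OLD=12577397833/134217728 → NEW=0, ERR=12577397833/134217728
(2,0): OLD=1431111/16384 → NEW=0, ERR=1431111/16384
(2,1): OLD=58245565/524288 → NEW=0, ERR=58245565/524288
(2,2): OLD=1779224311/8388608 → NEW=255, ERR=-359870729/8388608
(2,3): OLD=12102203007/67108864 → NEW=255, ERR=-5010557313/67108864
(2,4): OLD=135504909181/2147483648 → NEW=0, ERR=135504909181/2147483648
(2,5): OLD=9643912699451/34359738368 → NEW=255, ERR=882179415611/34359738368
(3,0): OLD=714092951/8388608 → NEW=0, ERR=714092951/8388608
(3,1): OLD=9755979915/67108864 → NEW=255, ERR=-7356780405/67108864
(3,2): OLD=35206436401/536870912 → NEW=0, ERR=35206436401/536870912
(3,3): OLD=4346769567283/34359738368 → NEW=0, ERR=4346769567283/34359738368
(3,4): OLD=47337613277587/274877906944 → NEW=255, ERR=-22756252993133/274877906944
(3,5): OLD=962063336245949/4398046511104 → NEW=255, ERR=-159438524085571/4398046511104
(4,0): OLD=118162526521/1073741824 → NEW=0, ERR=118162526521/1073741824
(4,1): OLD=2327944164517/17179869184 → NEW=255, ERR=-2052922477403/17179869184
(4,2): OLD=106697747201759/549755813888 → NEW=255, ERR=-33489985339681/549755813888
(4,3): OLD=1816024610473339/8796093022208 → NEW=255, ERR=-426979110189701/8796093022208
(4,4): OLD=15059123332847019/140737488355328 → NEW=0, ERR=15059123332847019/140737488355328
(4,5): OLD=376749072418632653/2251799813685248 → NEW=255, ERR=-197459880071105587/2251799813685248
(5,0): OLD=63492496310207/274877906944 → NEW=255, ERR=-6601369960513/274877906944
(5,1): OLD=295606481637935/8796093022208 → NEW=0, ERR=295606481637935/8796093022208
(5,2): OLD=11125011660447669/70368744177664 → NEW=255, ERR=-6819018104856651/70368744177664
(5,3): OLD=150173731346420311/2251799813685248 → NEW=0, ERR=150173731346420311/2251799813685248
(5,4): OLD=572584830402974599/4503599627370496 → NEW=0, ERR=572584830402974599/4503599627370496
(5,5): OLD=12747565312146637843/72057594037927936 → NEW=255, ERR=-5627121167524985837/72057594037927936
Row 0: ..#.##
Row 1: #.###.
Row 2: ..##.#
Row 3: .#..##
Row 4: .###.#
Row 5: #.#..#

Answer: ..#.##
#.###.
..##.#
.#..##
.###.#
#.#..#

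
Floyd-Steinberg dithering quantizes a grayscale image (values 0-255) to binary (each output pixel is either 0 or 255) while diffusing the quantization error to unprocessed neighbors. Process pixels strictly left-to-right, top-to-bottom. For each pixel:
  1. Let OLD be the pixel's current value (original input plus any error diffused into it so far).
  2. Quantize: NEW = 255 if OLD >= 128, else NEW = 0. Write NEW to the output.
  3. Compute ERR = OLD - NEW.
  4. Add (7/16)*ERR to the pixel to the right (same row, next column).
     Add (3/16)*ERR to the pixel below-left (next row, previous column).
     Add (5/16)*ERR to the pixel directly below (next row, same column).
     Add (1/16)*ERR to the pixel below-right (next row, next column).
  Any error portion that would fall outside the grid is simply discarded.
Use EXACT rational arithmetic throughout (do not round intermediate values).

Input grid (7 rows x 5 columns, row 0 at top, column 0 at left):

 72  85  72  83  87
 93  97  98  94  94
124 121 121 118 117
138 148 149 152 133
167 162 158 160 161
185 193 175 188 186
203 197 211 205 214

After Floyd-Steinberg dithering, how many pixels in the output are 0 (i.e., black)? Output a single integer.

(0,0): OLD=72 → NEW=0, ERR=72
(0,1): OLD=233/2 → NEW=0, ERR=233/2
(0,2): OLD=3935/32 → NEW=0, ERR=3935/32
(0,3): OLD=70041/512 → NEW=255, ERR=-60519/512
(0,4): OLD=289071/8192 → NEW=0, ERR=289071/8192
(1,0): OLD=4395/32 → NEW=255, ERR=-3765/32
(1,1): OLD=28029/256 → NEW=0, ERR=28029/256
(1,2): OLD=1388113/8192 → NEW=255, ERR=-700847/8192
(1,3): OLD=1111973/32768 → NEW=0, ERR=1111973/32768
(1,4): OLD=58975087/524288 → NEW=0, ERR=58975087/524288
(2,0): OLD=441391/4096 → NEW=0, ERR=441391/4096
(2,1): OLD=23457445/131072 → NEW=255, ERR=-9965915/131072
(2,2): OLD=155620751/2097152 → NEW=0, ERR=155620751/2097152
(2,3): OLD=5932883805/33554432 → NEW=255, ERR=-2623496355/33554432
(2,4): OLD=64460110411/536870912 → NEW=0, ERR=64460110411/536870912
(3,0): OLD=330131791/2097152 → NEW=255, ERR=-204641969/2097152
(3,1): OLD=1714571699/16777216 → NEW=0, ERR=1714571699/16777216
(3,2): OLD=106025666449/536870912 → NEW=255, ERR=-30876416111/536870912
(3,3): OLD=139109335037/1073741824 → NEW=255, ERR=-134694830083/1073741824
(3,4): OLD=1902708011641/17179869184 → NEW=0, ERR=1902708011641/17179869184
(4,0): OLD=41786757489/268435456 → NEW=255, ERR=-26664283791/268435456
(4,1): OLD=1147583310273/8589934592 → NEW=255, ERR=-1042850010687/8589934592
(4,2): OLD=9590476072783/137438953472 → NEW=0, ERR=9590476072783/137438953472
(4,3): OLD=370532991899649/2199023255552 → NEW=255, ERR=-190217938266111/2199023255552
(4,4): OLD=5275036453879431/35184372088832 → NEW=255, ERR=-3696978428772729/35184372088832
(5,0): OLD=18031370953699/137438953472 → NEW=255, ERR=-17015562181661/137438953472
(5,1): OLD=118496933556153/1099511627776 → NEW=0, ERR=118496933556153/1099511627776
(5,2): OLD=7745836853620177/35184372088832 → NEW=255, ERR=-1226178029031983/35184372088832
(5,3): OLD=18349534141752039/140737488355328 → NEW=255, ERR=-17538525388856601/140737488355328
(5,4): OLD=209951570998974237/2251799813685248 → NEW=0, ERR=209951570998974237/2251799813685248
(6,0): OLD=3246082080418467/17592186044416 → NEW=255, ERR=-1239925360907613/17592186044416
(6,1): OLD=104467177134675197/562949953421312 → NEW=255, ERR=-39085060987759363/562949953421312
(6,2): OLD=1379037498827946255/9007199254740992 → NEW=255, ERR=-917798311131006705/9007199254740992
(6,3): OLD=19712214529754797701/144115188075855872 → NEW=255, ERR=-17037158429588449659/144115188075855872
(6,4): OLD=423415347686093954531/2305843009213693952 → NEW=255, ERR=-164574619663398003229/2305843009213693952
Output grid:
  Row 0: ...#.  (4 black, running=4)
  Row 1: #.#..  (3 black, running=7)
  Row 2: .#.#.  (3 black, running=10)
  Row 3: #.##.  (2 black, running=12)
  Row 4: ##.##  (1 black, running=13)
  Row 5: #.##.  (2 black, running=15)
  Row 6: #####  (0 black, running=15)

Answer: 15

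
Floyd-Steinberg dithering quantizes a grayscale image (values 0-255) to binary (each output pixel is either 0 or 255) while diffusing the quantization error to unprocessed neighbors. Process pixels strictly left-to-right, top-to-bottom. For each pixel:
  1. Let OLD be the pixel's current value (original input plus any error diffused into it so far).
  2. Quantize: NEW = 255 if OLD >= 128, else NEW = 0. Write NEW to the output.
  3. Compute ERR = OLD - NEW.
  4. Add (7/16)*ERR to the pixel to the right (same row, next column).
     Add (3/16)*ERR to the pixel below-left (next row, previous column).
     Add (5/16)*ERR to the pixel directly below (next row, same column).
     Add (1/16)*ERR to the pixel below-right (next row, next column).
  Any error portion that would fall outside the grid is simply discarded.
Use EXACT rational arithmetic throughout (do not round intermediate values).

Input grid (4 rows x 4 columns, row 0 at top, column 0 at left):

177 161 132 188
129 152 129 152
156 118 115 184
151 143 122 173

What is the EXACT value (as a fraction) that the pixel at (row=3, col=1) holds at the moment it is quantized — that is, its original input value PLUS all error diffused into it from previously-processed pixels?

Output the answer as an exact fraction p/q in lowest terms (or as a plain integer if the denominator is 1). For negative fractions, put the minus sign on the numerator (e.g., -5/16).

(0,0): OLD=177 → NEW=255, ERR=-78
(0,1): OLD=1015/8 → NEW=0, ERR=1015/8
(0,2): OLD=24001/128 → NEW=255, ERR=-8639/128
(0,3): OLD=324551/2048 → NEW=255, ERR=-197689/2048
(1,0): OLD=16437/128 → NEW=255, ERR=-16203/128
(1,1): OLD=121587/1024 → NEW=0, ERR=121587/1024
(1,2): OLD=4904943/32768 → NEW=255, ERR=-3450897/32768
(1,3): OLD=37508793/524288 → NEW=0, ERR=37508793/524288
(2,0): OLD=2272545/16384 → NEW=255, ERR=-1905375/16384
(2,1): OLD=40143995/524288 → NEW=0, ERR=40143995/524288
(2,2): OLD=143050631/1048576 → NEW=255, ERR=-124336249/1048576
(2,3): OLD=2481313227/16777216 → NEW=255, ERR=-1796876853/16777216
(3,0): OLD=1082251793/8388608 → NEW=255, ERR=-1056843247/8388608
(3,1): OLD=11047129999/134217728 → NEW=0, ERR=11047129999/134217728
Target (3,1): original=143, with diffused error = 11047129999/134217728

Answer: 11047129999/134217728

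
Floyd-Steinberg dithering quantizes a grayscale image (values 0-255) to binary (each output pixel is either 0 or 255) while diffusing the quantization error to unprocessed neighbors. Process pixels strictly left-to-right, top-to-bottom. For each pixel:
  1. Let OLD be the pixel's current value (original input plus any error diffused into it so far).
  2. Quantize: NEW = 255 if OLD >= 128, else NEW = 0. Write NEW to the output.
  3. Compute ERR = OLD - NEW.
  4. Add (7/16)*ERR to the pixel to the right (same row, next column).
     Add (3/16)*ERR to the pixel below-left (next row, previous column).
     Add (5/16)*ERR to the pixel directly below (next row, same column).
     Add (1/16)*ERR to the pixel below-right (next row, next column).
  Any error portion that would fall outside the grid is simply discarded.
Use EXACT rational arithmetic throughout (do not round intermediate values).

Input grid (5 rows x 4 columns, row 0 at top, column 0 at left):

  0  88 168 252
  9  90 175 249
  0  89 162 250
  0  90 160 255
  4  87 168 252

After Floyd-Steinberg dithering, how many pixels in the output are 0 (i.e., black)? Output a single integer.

(0,0): OLD=0 → NEW=0, ERR=0
(0,1): OLD=88 → NEW=0, ERR=88
(0,2): OLD=413/2 → NEW=255, ERR=-97/2
(0,3): OLD=7385/32 → NEW=255, ERR=-775/32
(1,0): OLD=51/2 → NEW=0, ERR=51/2
(1,1): OLD=1913/16 → NEW=0, ERR=1913/16
(1,2): OLD=109113/512 → NEW=255, ERR=-21447/512
(1,3): OLD=1802847/8192 → NEW=255, ERR=-286113/8192
(2,0): OLD=7779/256 → NEW=0, ERR=7779/256
(2,1): OLD=1092789/8192 → NEW=255, ERR=-996171/8192
(2,2): OLD=395807/4096 → NEW=0, ERR=395807/4096
(2,3): OLD=36535581/131072 → NEW=255, ERR=3112221/131072
(3,0): OLD=-1743873/131072 → NEW=0, ERR=-1743873/131072
(3,1): OLD=138823209/2097152 → NEW=0, ERR=138823209/2097152
(3,2): OLD=7248104335/33554432 → NEW=255, ERR=-1308275825/33554432
(3,3): OLD=134970245609/536870912 → NEW=255, ERR=-1931836951/536870912
(4,0): OLD=411177515/33554432 → NEW=0, ERR=411177515/33554432
(4,1): OLD=28160304853/268435456 → NEW=0, ERR=28160304853/268435456
(4,2): OLD=1762434444049/8589934592 → NEW=255, ERR=-427998876911/8589934592
(4,3): OLD=31149158569287/137438953472 → NEW=255, ERR=-3897774566073/137438953472
Output grid:
  Row 0: ..##  (2 black, running=2)
  Row 1: ..##  (2 black, running=4)
  Row 2: .#.#  (2 black, running=6)
  Row 3: ..##  (2 black, running=8)
  Row 4: ..##  (2 black, running=10)

Answer: 10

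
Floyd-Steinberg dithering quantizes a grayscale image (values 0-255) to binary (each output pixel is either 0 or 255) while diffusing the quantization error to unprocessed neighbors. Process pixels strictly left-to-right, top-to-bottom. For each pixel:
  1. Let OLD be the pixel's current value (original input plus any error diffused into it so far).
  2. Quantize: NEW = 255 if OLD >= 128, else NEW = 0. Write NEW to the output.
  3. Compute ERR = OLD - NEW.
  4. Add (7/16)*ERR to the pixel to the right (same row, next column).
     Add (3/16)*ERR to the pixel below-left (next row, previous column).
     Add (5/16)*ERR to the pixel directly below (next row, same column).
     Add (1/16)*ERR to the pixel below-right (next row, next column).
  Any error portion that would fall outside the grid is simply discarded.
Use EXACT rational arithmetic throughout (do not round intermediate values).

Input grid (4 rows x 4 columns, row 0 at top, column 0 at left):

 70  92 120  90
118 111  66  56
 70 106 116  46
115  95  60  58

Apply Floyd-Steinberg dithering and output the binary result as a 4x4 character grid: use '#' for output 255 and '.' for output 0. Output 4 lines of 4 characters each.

Answer: ..#.
#...
.##.
....

Derivation:
(0,0): OLD=70 → NEW=0, ERR=70
(0,1): OLD=981/8 → NEW=0, ERR=981/8
(0,2): OLD=22227/128 → NEW=255, ERR=-10413/128
(0,3): OLD=111429/2048 → NEW=0, ERR=111429/2048
(1,0): OLD=20847/128 → NEW=255, ERR=-11793/128
(1,1): OLD=100489/1024 → NEW=0, ERR=100489/1024
(1,2): OLD=3321917/32768 → NEW=0, ERR=3321917/32768
(1,3): OLD=58862139/524288 → NEW=0, ERR=58862139/524288
(2,0): OLD=976627/16384 → NEW=0, ERR=976627/16384
(2,1): OLD=92272289/524288 → NEW=255, ERR=-41421151/524288
(2,2): OLD=147115077/1048576 → NEW=255, ERR=-120271803/1048576
(2,3): OLD=624772049/16777216 → NEW=0, ERR=624772049/16777216
(3,0): OLD=996686787/8388608 → NEW=0, ERR=996686787/8388608
(3,1): OLD=14027309341/134217728 → NEW=0, ERR=14027309341/134217728
(3,2): OLD=154456944867/2147483648 → NEW=0, ERR=154456944867/2147483648
(3,3): OLD=3227600898229/34359738368 → NEW=0, ERR=3227600898229/34359738368
Row 0: ..#.
Row 1: #...
Row 2: .##.
Row 3: ....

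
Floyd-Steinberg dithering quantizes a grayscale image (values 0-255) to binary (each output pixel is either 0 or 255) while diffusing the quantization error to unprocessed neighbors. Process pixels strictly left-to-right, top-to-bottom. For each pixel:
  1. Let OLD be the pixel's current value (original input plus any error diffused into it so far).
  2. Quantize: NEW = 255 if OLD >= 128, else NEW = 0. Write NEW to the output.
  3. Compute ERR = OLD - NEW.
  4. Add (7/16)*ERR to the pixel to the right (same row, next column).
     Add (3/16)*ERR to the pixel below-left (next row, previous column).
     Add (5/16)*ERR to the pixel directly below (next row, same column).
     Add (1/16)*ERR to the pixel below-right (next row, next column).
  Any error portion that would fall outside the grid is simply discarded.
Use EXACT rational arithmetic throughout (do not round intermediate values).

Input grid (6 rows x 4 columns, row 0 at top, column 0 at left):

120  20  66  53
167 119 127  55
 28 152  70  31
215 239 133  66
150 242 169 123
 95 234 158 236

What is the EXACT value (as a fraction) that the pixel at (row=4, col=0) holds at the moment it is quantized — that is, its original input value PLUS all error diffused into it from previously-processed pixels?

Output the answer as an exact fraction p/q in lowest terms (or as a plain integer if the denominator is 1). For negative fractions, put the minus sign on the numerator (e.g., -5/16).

(0,0): OLD=120 → NEW=0, ERR=120
(0,1): OLD=145/2 → NEW=0, ERR=145/2
(0,2): OLD=3127/32 → NEW=0, ERR=3127/32
(0,3): OLD=49025/512 → NEW=0, ERR=49025/512
(1,0): OLD=6979/32 → NEW=255, ERR=-1181/32
(1,1): OLD=38741/256 → NEW=255, ERR=-26539/256
(1,2): OLD=1103193/8192 → NEW=255, ERR=-985767/8192
(1,3): OLD=5031103/131072 → NEW=0, ERR=5031103/131072
(2,0): OLD=-12169/4096 → NEW=0, ERR=-12169/4096
(2,1): OLD=12246701/131072 → NEW=0, ERR=12246701/131072
(2,2): OLD=19396441/262144 → NEW=0, ERR=19396441/262144
(2,3): OLD=284564997/4194304 → NEW=0, ERR=284564997/4194304
(3,0): OLD=485680743/2097152 → NEW=255, ERR=-49093017/2097152
(3,1): OLD=9114878265/33554432 → NEW=255, ERR=558498105/33554432
(3,2): OLD=97691755655/536870912 → NEW=255, ERR=-39210326905/536870912
(3,3): OLD=514308903985/8589934592 → NEW=0, ERR=514308903985/8589934592
(4,0): OLD=78278689755/536870912 → NEW=255, ERR=-58623392805/536870912
Target (4,0): original=150, with diffused error = 78278689755/536870912

Answer: 78278689755/536870912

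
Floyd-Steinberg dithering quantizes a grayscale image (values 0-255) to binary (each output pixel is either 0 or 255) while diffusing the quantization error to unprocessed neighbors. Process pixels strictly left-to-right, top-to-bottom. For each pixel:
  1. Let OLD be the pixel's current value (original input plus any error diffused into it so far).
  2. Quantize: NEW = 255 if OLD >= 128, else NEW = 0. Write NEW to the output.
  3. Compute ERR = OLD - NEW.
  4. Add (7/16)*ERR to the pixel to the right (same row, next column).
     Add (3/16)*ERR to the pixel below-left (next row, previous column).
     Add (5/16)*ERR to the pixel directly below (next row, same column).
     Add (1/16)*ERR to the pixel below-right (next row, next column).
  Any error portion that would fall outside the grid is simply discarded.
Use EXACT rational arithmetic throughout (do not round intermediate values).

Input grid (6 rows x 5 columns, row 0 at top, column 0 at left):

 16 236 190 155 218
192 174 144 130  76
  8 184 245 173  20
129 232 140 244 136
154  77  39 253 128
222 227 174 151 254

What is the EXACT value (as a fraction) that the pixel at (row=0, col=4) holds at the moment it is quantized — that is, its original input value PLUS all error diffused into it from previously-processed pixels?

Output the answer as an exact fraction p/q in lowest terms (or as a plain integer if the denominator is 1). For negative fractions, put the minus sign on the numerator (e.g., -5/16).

Answer: 278903/1024

Derivation:
(0,0): OLD=16 → NEW=0, ERR=16
(0,1): OLD=243 → NEW=255, ERR=-12
(0,2): OLD=739/4 → NEW=255, ERR=-281/4
(0,3): OLD=7953/64 → NEW=0, ERR=7953/64
(0,4): OLD=278903/1024 → NEW=255, ERR=17783/1024
Target (0,4): original=218, with diffused error = 278903/1024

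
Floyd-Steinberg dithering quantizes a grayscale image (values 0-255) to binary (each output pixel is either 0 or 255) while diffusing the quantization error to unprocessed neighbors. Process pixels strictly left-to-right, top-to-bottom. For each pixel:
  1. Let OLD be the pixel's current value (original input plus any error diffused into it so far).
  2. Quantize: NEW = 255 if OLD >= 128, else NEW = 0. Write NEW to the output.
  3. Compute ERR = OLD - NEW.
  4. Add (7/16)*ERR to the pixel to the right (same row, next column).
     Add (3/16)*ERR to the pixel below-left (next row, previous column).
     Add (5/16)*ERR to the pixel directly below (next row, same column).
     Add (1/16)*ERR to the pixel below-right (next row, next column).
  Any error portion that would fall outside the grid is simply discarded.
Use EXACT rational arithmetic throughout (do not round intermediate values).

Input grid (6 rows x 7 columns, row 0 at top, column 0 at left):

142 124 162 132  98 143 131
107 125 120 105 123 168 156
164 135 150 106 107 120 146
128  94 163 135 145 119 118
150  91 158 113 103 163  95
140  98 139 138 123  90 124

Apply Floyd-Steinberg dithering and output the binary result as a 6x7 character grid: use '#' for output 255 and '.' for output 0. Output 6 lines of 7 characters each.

Answer: #.#.#.#
.#.#.#.
#.#.#.#
.#.#.#.
#.#.#.#
.#.#.#.

Derivation:
(0,0): OLD=142 → NEW=255, ERR=-113
(0,1): OLD=1193/16 → NEW=0, ERR=1193/16
(0,2): OLD=49823/256 → NEW=255, ERR=-15457/256
(0,3): OLD=432473/4096 → NEW=0, ERR=432473/4096
(0,4): OLD=9449839/65536 → NEW=255, ERR=-7261841/65536
(0,5): OLD=99113481/1048576 → NEW=0, ERR=99113481/1048576
(0,6): OLD=2891609663/16777216 → NEW=255, ERR=-1386580417/16777216
(1,0): OLD=21931/256 → NEW=0, ERR=21931/256
(1,1): OLD=342829/2048 → NEW=255, ERR=-179411/2048
(1,2): OLD=5718833/65536 → NEW=0, ERR=5718833/65536
(1,3): OLD=39746909/262144 → NEW=255, ERR=-27099811/262144
(1,4): OLD=1131909111/16777216 → NEW=0, ERR=1131909111/16777216
(1,5): OLD=27465413159/134217728 → NEW=255, ERR=-6760107481/134217728
(1,6): OLD=244910005609/2147483648 → NEW=0, ERR=244910005609/2147483648
(2,0): OLD=5712959/32768 → NEW=255, ERR=-2642881/32768
(2,1): OLD=98622501/1048576 → NEW=0, ERR=98622501/1048576
(2,2): OLD=3247390383/16777216 → NEW=255, ERR=-1030799697/16777216
(2,3): OLD=8713184759/134217728 → NEW=0, ERR=8713184759/134217728
(2,4): OLD=150946991207/1073741824 → NEW=255, ERR=-122857173913/1073741824
(2,5): OLD=2741973953933/34359738368 → NEW=0, ERR=2741973953933/34359738368
(2,6): OLD=117320379438763/549755813888 → NEW=255, ERR=-22867353102677/549755813888
(3,0): OLD=2020490191/16777216 → NEW=0, ERR=2020490191/16777216
(3,1): OLD=21410305059/134217728 → NEW=255, ERR=-12815215581/134217728
(3,2): OLD=128932286041/1073741824 → NEW=0, ERR=128932286041/1073741824
(3,3): OLD=783948257535/4294967296 → NEW=255, ERR=-311268402945/4294967296
(3,4): OLD=53082911782863/549755813888 → NEW=0, ERR=53082911782863/549755813888
(3,5): OLD=753084218042973/4398046511104 → NEW=255, ERR=-368417642288547/4398046511104
(3,6): OLD=5160866858940867/70368744177664 → NEW=0, ERR=5160866858940867/70368744177664
(4,0): OLD=364496508097/2147483648 → NEW=255, ERR=-183111822143/2147483648
(4,1): OLD=1851952650701/34359738368 → NEW=0, ERR=1851952650701/34359738368
(4,2): OLD=109703116056355/549755813888 → NEW=255, ERR=-30484616485085/549755813888
(4,3): OLD=403308242015345/4398046511104 → NEW=0, ERR=403308242015345/4398046511104
(4,4): OLD=5385231522120003/35184372088832 → NEW=255, ERR=-3586783360532157/35184372088832
(4,5): OLD=126110519669842819/1125899906842624 → NEW=0, ERR=126110519669842819/1125899906842624
(4,6): OLD=2912695928379089541/18014398509481984 → NEW=255, ERR=-1680975691538816379/18014398509481984
(5,0): OLD=67872726124983/549755813888 → NEW=0, ERR=67872726124983/549755813888
(5,1): OLD=673475967591741/4398046511104 → NEW=255, ERR=-448025892739779/4398046511104
(5,2): OLD=3436332098724603/35184372088832 → NEW=0, ERR=3436332098724603/35184372088832
(5,3): OLD=52581191203592583/281474976710656 → NEW=255, ERR=-19194927857624697/281474976710656
(5,4): OLD=1586006167933104173/18014398509481984 → NEW=0, ERR=1586006167933104173/18014398509481984
(5,5): OLD=20126129223782149085/144115188075855872 → NEW=255, ERR=-16623243735561098275/144115188075855872
(5,6): OLD=118464945849757587795/2305843009213693952 → NEW=0, ERR=118464945849757587795/2305843009213693952
Row 0: #.#.#.#
Row 1: .#.#.#.
Row 2: #.#.#.#
Row 3: .#.#.#.
Row 4: #.#.#.#
Row 5: .#.#.#.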